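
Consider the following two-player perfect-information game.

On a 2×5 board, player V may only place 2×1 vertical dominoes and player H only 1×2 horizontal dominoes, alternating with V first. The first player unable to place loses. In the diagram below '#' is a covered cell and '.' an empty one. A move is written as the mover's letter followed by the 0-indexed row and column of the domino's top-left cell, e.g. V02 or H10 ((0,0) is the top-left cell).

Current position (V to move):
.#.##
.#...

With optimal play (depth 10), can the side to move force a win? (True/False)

V winning at [.#.##/.#...]: True

[.#.##/.#...] V move#1: V00:-1/##.##/##..., V02:+1/.####/.##..*
[.####/.##..] H move#2: H13:-1/.####/.####*
[.####/.####] V move#3: V00:+1/#####/#####*
[#####/#####] end (terminal -1, H#4); searched .#.##/.#... to 10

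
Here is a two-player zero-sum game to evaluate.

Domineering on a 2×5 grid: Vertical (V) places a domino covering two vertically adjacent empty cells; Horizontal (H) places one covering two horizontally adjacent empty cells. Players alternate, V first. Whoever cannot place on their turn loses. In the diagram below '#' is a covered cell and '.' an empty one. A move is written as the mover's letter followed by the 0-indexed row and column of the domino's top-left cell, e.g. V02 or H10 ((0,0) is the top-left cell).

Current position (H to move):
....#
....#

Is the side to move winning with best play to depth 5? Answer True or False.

p1 H@[....#/....#]: H00[##..#/....#]-1 H01[.##.#/....#]+1* H02[..###/....#]-1 H10[....#/##..#]-1 H11[....#/.##.#]+1 H12[....#/..###]-1
p2 V@[.##.#/....#]: V00[###.#/#...#]-1* V03[.####/...##]-1
p3 H@[###.#/#...#]: H11[###.#/###.#]-1 H12[###.#/#.###]+1*
p4 V@[###.#/#.###] terminal -1; root [....#/....#] d5

H winning at [....#/....#]: True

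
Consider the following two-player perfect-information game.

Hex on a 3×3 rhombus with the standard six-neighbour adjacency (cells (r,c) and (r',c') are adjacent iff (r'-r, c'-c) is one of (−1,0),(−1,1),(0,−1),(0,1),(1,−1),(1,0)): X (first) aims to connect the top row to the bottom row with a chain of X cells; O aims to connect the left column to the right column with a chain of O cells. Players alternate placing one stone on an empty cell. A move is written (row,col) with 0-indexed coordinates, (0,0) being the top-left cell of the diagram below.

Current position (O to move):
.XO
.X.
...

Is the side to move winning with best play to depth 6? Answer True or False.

O winning at [.XO/.X./...]: False

[.XO/.X./...] O move#1: (0,0):-1/OXO/.X./...*, (1,0):-1/.XO/OX./..., (1,2):-1/.XO/.XO/..., (2,0):-1/.XO/.X./O.., (2,1):-1/.XO/.X./.O., (2,2):-1/.XO/.X./..O
[OXO/.X./...] X move#2: (1,0):+1/OXO/XX./...*, (1,2):+1/OXO/.XX/..., (2,0):+1/OXO/.X./X.., (2,1):+1/OXO/.X./.X., (2,2):+1/OXO/.X./..X
[OXO/XX./...] O move#3: (1,2):-1/OXO/XXO/...*, (2,0):-1/OXO/XX./O.., (2,1):-1/OXO/XX./.O., (2,2):-1/OXO/XX./..O
[OXO/XXO/...] X move#4: (2,0):+1/OXO/XXO/X..*, (2,1):+1/OXO/XXO/.X., (2,2):+1/OXO/XXO/..X
[OXO/XXO/X..] end (terminal -1, O#5); searched .XO/.X./... to 6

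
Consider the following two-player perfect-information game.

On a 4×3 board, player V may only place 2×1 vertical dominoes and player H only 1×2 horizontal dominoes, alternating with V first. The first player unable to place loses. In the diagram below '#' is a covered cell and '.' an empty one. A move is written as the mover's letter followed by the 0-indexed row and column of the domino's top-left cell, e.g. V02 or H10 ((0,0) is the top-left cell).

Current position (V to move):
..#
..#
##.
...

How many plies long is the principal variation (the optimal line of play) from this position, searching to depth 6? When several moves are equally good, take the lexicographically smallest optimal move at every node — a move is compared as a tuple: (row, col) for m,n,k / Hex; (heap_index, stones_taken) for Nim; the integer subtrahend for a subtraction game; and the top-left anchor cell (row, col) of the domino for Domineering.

PV length from [..#/..#/##./...]: 3 plies

p1 V@[..#/..#/##./...]: V00[#.#/#.#/##./...]+1* V01[.##/.##/##./...]+1 V22[..#/..#/###/..#]-1
p2 H@[#.#/#.#/##./...]: H30[#.#/#.#/##./##.]-1* H31[#.#/#.#/##./.##]-1
p3 V@[#.#/#.#/##./##.]: V01[###/###/##./##.]+1* V22[#.#/#.#/###/###]+1
p4 H@[###/###/##./##.] terminal -1; root [..#/..#/##./...] d6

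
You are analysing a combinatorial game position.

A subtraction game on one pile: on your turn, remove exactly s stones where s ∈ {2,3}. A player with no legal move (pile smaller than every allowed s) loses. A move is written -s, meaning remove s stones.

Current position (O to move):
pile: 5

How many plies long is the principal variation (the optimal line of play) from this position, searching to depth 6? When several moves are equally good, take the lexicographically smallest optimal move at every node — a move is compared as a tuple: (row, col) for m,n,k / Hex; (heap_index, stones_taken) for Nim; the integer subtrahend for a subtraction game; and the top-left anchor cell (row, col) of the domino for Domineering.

ply 1, O at 5 | -2=-1→3*; -3=-1→2
ply 2, X at 3 | -2=+1→1*; -3=+1→0
ply 3: 1 is terminal -1 (O); from 5 depth 6

PV length from [5]: 2 plies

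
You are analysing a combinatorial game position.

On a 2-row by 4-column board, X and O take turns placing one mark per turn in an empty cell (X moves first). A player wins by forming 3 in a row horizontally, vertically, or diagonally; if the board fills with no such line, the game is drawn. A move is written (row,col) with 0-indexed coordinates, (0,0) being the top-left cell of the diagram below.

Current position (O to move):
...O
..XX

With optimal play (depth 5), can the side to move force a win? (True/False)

O winning at [...O/..XX]: False

p1 O@[...O/..XX]: (0,0)[O..O/..XX]-1 (0,1)[.O.O/..XX]-1 (0,2)[..OO/..XX]-1 (1,0)[...O/O.XX]-1 (1,1)[...O/.OXX]+0*
p2 X@[...O/.OXX]: (0,0)[X..O/.OXX]+0* (0,1)[.X.O/.OXX]+0 (0,2)[..XO/.OXX]+0 (1,0)[...O/XOXX]+0
p3 O@[X..O/.OXX]: (0,1)[XO.O/.OXX]+0* (0,2)[X.OO/.OXX]+0 (1,0)[X..O/OOXX]+0
p4 X@[XO.O/.OXX]: (0,2)[XOXO/.OXX]+0* (1,0)[XO.O/XOXX]-1
p5 O@[XOXO/.OXX]: (1,0)[XOXO/OOXX]+0*
p6 X@[XOXO/OOXX] terminal +0; root [...O/..XX] d5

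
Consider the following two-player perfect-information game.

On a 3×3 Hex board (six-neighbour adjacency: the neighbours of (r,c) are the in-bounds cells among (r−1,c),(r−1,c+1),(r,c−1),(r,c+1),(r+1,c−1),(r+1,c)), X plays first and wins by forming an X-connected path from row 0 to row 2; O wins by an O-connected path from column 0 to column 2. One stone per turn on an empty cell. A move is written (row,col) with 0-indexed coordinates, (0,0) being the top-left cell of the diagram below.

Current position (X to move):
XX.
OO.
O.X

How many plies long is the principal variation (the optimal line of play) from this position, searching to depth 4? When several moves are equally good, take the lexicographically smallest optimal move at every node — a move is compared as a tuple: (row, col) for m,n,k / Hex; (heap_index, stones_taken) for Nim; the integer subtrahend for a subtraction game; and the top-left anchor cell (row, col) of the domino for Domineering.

p1 X@[XX./OO./O.X]: (0,2)[XXX/OO./O.X]-1* (1,2)[XX./OOX/O.X]-1 (2,1)[XX./OO./OXX]-1
p2 O@[XXX/OO./O.X]: (1,2)[XXX/OOO/O.X]+1* (2,1)[XXX/OO./OOX]-1
p3 X@[XXX/OOO/O.X] terminal -1; root [XX./OO./O.X] d4

PV length from [XX./OO./O.X]: 2 plies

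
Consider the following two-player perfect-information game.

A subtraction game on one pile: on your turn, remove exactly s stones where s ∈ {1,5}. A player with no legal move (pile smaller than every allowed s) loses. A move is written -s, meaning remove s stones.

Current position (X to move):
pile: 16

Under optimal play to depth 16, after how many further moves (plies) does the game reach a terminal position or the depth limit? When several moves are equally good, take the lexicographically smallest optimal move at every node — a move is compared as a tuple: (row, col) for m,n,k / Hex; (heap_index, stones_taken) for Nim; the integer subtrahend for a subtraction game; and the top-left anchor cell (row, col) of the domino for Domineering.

p1 X@[16]: -1[15]-1* -5[11]-1
p2 O@[15]: -1[14]+1* -5[10]+1
p3 X@[14]: -1[13]-1* -5[9]-1
p4 O@[13]: -1[12]+1* -5[8]+1
p5 X@[12]: -1[11]-1* -5[7]-1
p6 O@[11]: -1[10]+1* -5[6]+1
p7 X@[10]: -1[9]-1* -5[5]-1
p8 O@[9]: -1[8]+1* -5[4]+1
p9 X@[8]: -1[7]-1* -5[3]-1
p10 O@[7]: -1[6]+1* -5[2]+1
p11 X@[6]: -1[5]-1* -5[1]-1
p12 O@[5]: -1[4]+1* -5[0]+1
p13 X@[4]: -1[3]-1*
p14 O@[3]: -1[2]+1*
p15 X@[2]: -1[1]-1*
p16 O@[1]: -1[0]+1*
p17 X@[0] terminal -1; root [16] d16

PV length from [16]: 16 plies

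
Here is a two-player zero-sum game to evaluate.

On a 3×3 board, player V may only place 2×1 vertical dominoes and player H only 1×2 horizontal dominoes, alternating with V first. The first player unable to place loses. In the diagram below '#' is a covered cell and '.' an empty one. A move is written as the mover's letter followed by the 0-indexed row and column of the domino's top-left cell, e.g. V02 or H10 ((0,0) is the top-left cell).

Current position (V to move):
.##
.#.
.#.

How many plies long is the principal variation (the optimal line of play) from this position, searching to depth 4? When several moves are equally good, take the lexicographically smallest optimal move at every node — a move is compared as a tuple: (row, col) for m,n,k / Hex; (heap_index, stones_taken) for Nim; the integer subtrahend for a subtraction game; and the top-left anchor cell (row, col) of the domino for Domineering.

PV length from [.##/.#./.#.]: 1 ply

[.##/.#./.#.] V move#1: V00:+1/###/##./.#.*, V10:+1/.##/##./##., V12:+1/.##/.##/.##
[###/##./.#.] end (terminal -1, H#2); searched .##/.#./.#. to 4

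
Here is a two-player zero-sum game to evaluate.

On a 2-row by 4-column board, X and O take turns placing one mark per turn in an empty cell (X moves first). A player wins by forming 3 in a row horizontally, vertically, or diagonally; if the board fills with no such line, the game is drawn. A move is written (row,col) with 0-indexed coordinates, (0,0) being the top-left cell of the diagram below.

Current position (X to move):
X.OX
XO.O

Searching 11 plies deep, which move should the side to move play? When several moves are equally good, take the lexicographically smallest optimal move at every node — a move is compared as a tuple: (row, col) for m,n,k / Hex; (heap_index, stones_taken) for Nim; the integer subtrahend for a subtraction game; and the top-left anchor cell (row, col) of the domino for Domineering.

[X.OX/XO.O] X move#1: (0,1):-1/XXOX/XO.O, (1,2):+0/X.OX/XOXO*
[X.OX/XOXO] O move#2: (0,1):+0/XOOX/XOXO*
[XOOX/XOXO] end (terminal +0, X#3); searched X.OX/XO.O to 11

X's best at [X.OX/XO.O]: (1,2)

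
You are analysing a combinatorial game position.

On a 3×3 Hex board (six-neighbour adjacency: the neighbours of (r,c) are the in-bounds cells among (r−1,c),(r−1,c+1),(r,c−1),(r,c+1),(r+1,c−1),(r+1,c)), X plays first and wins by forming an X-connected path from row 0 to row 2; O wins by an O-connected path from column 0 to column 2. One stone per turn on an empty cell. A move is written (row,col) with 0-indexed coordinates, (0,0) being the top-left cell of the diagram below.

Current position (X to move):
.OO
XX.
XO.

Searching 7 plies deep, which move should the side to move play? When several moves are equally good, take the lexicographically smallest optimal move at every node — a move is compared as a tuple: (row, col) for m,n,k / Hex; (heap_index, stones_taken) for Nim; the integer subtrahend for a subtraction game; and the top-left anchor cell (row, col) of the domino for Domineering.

X's best at [.OO/XX./XO.]: (0,0)

p1 X@[.OO/XX./XO.]: (0,0)[XOO/XX./XO.]+1* (1,2)[.OO/XXX/XO.]-1 (2,2)[.OO/XX./XOX]-1
p2 O@[XOO/XX./XO.] terminal -1; root [.OO/XX./XO.] d7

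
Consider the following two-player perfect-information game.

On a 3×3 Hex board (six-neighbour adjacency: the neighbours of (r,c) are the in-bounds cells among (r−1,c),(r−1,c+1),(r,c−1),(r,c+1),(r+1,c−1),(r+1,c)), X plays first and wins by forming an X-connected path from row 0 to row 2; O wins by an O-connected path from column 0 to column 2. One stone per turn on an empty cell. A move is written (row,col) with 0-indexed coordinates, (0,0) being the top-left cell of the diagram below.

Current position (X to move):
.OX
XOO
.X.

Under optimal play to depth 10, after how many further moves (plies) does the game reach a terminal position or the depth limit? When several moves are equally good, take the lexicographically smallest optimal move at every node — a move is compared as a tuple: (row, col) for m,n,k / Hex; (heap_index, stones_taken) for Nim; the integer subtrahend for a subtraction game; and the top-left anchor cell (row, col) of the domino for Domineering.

PV length from [.OX/XOO/.X.]: 2 plies

p1 X@[.OX/XOO/.X.]: (0,0)[XOX/XOO/.X.]-1* (2,0)[.OX/XOO/XX.]-1 (2,2)[.OX/XOO/.XX]-1
p2 O@[XOX/XOO/.X.]: (2,0)[XOX/XOO/OX.]+1* (2,2)[XOX/XOO/.XO]-1
p3 X@[XOX/XOO/OX.] terminal -1; root [.OX/XOO/.X.] d10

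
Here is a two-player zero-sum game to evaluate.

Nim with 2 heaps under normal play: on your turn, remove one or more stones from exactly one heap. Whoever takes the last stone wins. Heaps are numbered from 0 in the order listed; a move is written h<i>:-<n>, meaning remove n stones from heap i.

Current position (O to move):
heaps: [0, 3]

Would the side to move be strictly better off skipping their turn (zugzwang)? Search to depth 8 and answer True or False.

zugzwang((0,3), O) = False

[(0,3)] O move#1: h1:-1:-1/(0,2), h1:-2:-1/(0,1), h1:-3:+1/(0,0)*
[(0,0)] end (terminal -1, X#2); searched (0,3) to 8
suppose O passes — search the same position with X to move:
pass> [(0,3)] X move#1: h1:-1:-1/(0,2), h1:-2:-1/(0,1), h1:-3:+1/(0,0)*
pass> [(0,0)] end (terminal -1, O#2); searched (0,3) to 8
for O: play +1, pass -1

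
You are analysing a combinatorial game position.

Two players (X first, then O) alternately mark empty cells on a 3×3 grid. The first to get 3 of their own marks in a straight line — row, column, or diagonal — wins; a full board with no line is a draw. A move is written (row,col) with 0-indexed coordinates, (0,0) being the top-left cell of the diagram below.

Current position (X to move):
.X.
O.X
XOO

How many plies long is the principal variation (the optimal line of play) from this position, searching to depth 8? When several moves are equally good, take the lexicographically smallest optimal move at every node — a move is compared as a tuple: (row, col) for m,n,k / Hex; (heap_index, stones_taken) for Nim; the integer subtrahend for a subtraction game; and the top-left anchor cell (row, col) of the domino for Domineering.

PV length from [.X./O.X/XOO]: 3 plies

ply 1, X at .X./O.X/XOO | (0,0)=+0→XX./O.X/XOO; (0,2)=+1→.XX/O.X/XOO*; (1,1)=+0→.X./OXX/XOO
ply 2, O at .XX/O.X/XOO | (0,0)=-1→OXX/O.X/XOO*; (1,1)=-1→.XX/OOX/XOO
ply 3, X at OXX/O.X/XOO | (1,1)=+1→OXX/OXX/XOO*
ply 4: OXX/OXX/XOO is terminal -1 (O); from .X./O.X/XOO depth 8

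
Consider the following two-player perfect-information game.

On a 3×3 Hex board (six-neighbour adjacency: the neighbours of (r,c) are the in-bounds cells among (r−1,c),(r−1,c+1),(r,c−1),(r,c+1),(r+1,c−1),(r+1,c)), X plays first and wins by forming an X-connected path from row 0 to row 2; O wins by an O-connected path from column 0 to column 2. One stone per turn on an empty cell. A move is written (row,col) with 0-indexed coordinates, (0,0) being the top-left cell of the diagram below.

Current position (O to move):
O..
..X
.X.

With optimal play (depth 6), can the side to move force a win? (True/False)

ply 1, O at O../..X/.X. | (0,1)=-1→OO./..X/.X.; (0,2)=+1→O.O/..X/.X.*; (1,0)=-1→O../O.X/.X.; (1,1)=-1→O../.OX/.X.; (2,0)=-1→O../..X/OX.; (2,2)=-1→O../..X/.XO
ply 2, X at O.O/..X/.X. | (0,1)=-1→OXO/..X/.X.*; (1,0)=-1→O.O/X.X/.X.; (1,1)=-1→O.O/.XX/.X.; (2,0)=-1→O.O/..X/XX.; (2,2)=-1→O.O/..X/.XX
ply 3, O at OXO/..X/.X. | (1,0)=-1→OXO/O.X/.X.; (1,1)=+1→OXO/.OX/.X.*; (2,0)=-1→OXO/..X/OX.; (2,2)=-1→OXO/..X/.XO
ply 4, X at OXO/.OX/.X. | (1,0)=-1→OXO/XOX/.X.*; (2,0)=-1→OXO/.OX/XX.; (2,2)=-1→OXO/.OX/.XX
ply 5, O at OXO/XOX/.X. | (2,0)=+1→OXO/XOX/OX.*; (2,2)=-1→OXO/XOX/.XO
ply 6: OXO/XOX/OX. is terminal -1 (X); from O../..X/.X. depth 6

O winning at [O../..X/.X.]: True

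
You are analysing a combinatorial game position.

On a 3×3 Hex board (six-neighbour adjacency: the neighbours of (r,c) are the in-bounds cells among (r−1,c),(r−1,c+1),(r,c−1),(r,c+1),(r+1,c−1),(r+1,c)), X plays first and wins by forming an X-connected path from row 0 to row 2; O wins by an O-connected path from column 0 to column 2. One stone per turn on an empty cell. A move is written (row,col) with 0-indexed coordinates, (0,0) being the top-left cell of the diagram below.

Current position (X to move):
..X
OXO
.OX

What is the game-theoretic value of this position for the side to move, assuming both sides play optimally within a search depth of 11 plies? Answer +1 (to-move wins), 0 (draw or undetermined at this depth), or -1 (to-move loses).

[..X/OXO/.OX] X move#1: (0,0):-1/X.X/OXO/.OX, (0,1):-1/.XX/OXO/.OX, (2,0):+1/..X/OXO/XOX*
[..X/OXO/XOX] end (terminal -1, O#2); searched ..X/OXO/.OX to 11

value(..X/OXO/.OX, X) = +1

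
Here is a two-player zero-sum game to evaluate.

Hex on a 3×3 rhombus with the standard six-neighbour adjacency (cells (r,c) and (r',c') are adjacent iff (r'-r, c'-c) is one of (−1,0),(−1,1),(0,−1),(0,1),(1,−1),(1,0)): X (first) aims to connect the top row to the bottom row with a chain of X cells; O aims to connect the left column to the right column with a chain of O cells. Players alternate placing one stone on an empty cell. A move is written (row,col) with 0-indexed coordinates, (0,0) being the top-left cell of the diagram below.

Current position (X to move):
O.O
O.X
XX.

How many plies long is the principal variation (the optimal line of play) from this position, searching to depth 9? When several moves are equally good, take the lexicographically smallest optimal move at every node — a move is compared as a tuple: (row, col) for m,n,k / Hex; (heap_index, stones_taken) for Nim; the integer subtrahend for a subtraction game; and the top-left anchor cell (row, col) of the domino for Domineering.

p1 X@[O.O/O.X/XX.]: (0,1)[OXO/O.X/XX.]-1* (1,1)[O.O/OXX/XX.]-1 (2,2)[O.O/O.X/XXX]-1
p2 O@[OXO/O.X/XX.]: (1,1)[OXO/OOX/XX.]+1* (2,2)[OXO/O.X/XXO]-1
p3 X@[OXO/OOX/XX.] terminal -1; root [O.O/O.X/XX.] d9

PV length from [O.O/O.X/XX.]: 2 plies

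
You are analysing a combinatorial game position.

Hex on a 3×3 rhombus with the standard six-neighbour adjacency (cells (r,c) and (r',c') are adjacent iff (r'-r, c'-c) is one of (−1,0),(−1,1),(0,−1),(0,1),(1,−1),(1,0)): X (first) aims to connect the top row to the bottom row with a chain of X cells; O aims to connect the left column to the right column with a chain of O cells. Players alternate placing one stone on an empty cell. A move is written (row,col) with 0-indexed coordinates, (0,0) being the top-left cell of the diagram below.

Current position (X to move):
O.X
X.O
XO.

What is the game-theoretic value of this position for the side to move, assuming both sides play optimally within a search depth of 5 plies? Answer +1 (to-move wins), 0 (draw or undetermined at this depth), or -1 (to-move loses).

ply 1, X at O.X/X.O/XO. | (0,1)=+1→OXX/X.O/XO.*; (1,1)=+1→O.X/XXO/XO.; (2,2)=+1→O.X/X.O/XOX
ply 2: OXX/X.O/XO. is terminal -1 (O); from O.X/X.O/XO. depth 5

value(O.X/X.O/XO., X) = +1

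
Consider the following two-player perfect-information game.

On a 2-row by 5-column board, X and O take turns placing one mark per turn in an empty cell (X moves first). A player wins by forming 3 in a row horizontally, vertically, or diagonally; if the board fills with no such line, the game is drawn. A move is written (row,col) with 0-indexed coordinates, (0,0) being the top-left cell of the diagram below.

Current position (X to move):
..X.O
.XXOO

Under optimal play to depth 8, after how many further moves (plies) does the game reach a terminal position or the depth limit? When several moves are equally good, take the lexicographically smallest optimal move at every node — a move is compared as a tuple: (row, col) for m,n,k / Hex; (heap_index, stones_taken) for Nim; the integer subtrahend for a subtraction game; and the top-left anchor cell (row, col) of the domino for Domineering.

PV length from [..X.O/.XXOO]: 3 plies

p1 X@[..X.O/.XXOO]: (0,0)[X.X.O/.XXOO]+1* (0,1)[.XX.O/.XXOO]+1 (0,3)[..XXO/.XXOO]+1 (1,0)[..X.O/XXXOO]+1
p2 O@[X.X.O/.XXOO]: (0,1)[XOX.O/.XXOO]-1* (0,3)[X.XOO/.XXOO]-1 (1,0)[X.X.O/OXXOO]-1
p3 X@[XOX.O/.XXOO]: (0,3)[XOXXO/.XXOO]+0 (1,0)[XOX.O/XXXOO]+1*
p4 O@[XOX.O/XXXOO] terminal -1; root [..X.O/.XXOO] d8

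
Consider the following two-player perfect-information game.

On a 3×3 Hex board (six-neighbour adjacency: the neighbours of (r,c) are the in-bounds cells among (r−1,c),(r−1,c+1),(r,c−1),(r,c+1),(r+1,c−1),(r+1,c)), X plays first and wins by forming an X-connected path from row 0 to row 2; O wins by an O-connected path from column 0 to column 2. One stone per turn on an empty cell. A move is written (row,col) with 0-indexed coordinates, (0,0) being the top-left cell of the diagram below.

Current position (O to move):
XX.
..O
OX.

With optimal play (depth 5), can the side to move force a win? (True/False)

O winning at [XX./..O/OX.]: True

[XX./..O/OX.] O move#1: (0,2):-1/XXO/..O/OX., (1,0):-1/XX./O.O/OX., (1,1):+1/XX./.OO/OX.*, (2,2):-1/XX./..O/OXO
[XX./.OO/OX.] end (terminal -1, X#2); searched XX./..O/OX. to 5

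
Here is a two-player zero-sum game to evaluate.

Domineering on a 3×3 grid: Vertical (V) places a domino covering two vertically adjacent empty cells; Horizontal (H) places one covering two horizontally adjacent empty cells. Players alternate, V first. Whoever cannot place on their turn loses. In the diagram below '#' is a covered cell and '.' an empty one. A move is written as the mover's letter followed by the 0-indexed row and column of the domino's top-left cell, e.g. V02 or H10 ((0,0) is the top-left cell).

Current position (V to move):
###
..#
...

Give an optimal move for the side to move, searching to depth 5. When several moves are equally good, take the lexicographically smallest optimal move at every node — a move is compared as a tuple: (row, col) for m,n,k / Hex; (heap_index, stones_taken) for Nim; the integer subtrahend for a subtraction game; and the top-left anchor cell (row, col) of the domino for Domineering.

p1 V@[###/..#/...]: V10[###/#.#/#..]-1 V11[###/.##/.#.]+1*
p2 H@[###/.##/.#.] terminal -1; root [###/..#/...] d5

V's best at [###/..#/...]: V11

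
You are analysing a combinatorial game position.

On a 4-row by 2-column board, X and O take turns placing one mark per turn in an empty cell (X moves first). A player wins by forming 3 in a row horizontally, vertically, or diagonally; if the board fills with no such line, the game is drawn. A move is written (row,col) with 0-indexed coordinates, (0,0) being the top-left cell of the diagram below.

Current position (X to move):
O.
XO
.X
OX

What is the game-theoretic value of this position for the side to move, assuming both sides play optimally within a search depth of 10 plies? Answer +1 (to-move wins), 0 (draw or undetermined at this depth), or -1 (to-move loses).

value(O./XO/.X/OX, X) = 0

p1 X@[O./XO/.X/OX]: (0,1)[OX/XO/.X/OX]+0* (2,0)[O./XO/XX/OX]+0
p2 O@[OX/XO/.X/OX]: (2,0)[OX/XO/OX/OX]+0*
p3 X@[OX/XO/OX/OX] terminal +0; root [O./XO/.X/OX] d10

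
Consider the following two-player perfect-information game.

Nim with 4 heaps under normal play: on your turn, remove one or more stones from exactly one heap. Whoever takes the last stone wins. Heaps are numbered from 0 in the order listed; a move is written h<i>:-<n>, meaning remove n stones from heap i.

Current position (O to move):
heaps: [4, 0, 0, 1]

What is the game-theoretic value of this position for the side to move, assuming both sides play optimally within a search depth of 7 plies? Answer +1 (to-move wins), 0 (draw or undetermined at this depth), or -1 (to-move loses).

p1 O@[(4,0,0,1)]: h0:-1[(3,0,0,1)]-1 h0:-2[(2,0,0,1)]-1 h0:-3[(1,0,0,1)]+1* h0:-4[(0,0,0,1)]-1 h3:-1[(4,0,0,0)]-1
p2 X@[(1,0,0,1)]: h0:-1[(0,0,0,1)]-1* h3:-1[(1,0,0,0)]-1
p3 O@[(0,0,0,1)]: h3:-1[(0,0,0,0)]+1*
p4 X@[(0,0,0,0)] terminal -1; root [(4,0,0,1)] d7

value((4,0,0,1), O) = +1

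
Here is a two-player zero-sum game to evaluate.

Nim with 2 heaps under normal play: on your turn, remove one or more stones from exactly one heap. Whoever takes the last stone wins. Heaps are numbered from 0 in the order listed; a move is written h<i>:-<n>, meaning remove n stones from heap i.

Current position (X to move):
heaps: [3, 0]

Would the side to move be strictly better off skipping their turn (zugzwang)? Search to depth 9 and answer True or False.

[(3,0)] X move#1: h0:-1:-1/(2,0), h0:-2:-1/(1,0), h0:-3:+1/(0,0)*
[(0,0)] end (terminal -1, O#2); searched (3,0) to 9
pass branch (O moves first from the same position):
  | [(3,0)] O move#1: h0:-1:-1/(2,0), h0:-2:-1/(1,0), h0:-3:+1/(0,0)*
  | [(0,0)] end (terminal -1, X#2); searched (3,0) to 9
X moving scores +1; X passing scores -1

zugzwang((3,0), X) = False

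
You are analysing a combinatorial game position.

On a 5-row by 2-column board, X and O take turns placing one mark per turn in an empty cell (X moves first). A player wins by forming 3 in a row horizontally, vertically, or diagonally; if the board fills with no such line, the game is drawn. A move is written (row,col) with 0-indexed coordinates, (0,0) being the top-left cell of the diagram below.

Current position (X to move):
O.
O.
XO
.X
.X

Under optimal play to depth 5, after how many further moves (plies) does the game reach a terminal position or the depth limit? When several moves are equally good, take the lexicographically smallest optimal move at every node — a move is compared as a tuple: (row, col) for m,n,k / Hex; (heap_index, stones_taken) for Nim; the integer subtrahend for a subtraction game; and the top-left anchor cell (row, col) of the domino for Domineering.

ply 1, X at O./O./XO/.X/.X | (0,1)=+0→OX/O./XO/.X/.X*; (1,1)=+0→O./OX/XO/.X/.X; (3,0)=+0→O./O./XO/XX/.X; (4,0)=+0→O./O./XO/.X/XX
ply 2, O at OX/O./XO/.X/.X | (1,1)=+0→OX/OO/XO/.X/.X*; (3,0)=+0→OX/O./XO/OX/.X; (4,0)=+0→OX/O./XO/.X/OX
ply 3, X at OX/OO/XO/.X/.X | (3,0)=+0→OX/OO/XO/XX/.X*; (4,0)=+0→OX/OO/XO/.X/XX
ply 4, O at OX/OO/XO/XX/.X | (4,0)=+0→OX/OO/XO/XX/OX*
ply 5: OX/OO/XO/XX/OX is terminal +0 (X); from O./O./XO/.X/.X depth 5

PV length from [O./O./XO/.X/.X]: 4 plies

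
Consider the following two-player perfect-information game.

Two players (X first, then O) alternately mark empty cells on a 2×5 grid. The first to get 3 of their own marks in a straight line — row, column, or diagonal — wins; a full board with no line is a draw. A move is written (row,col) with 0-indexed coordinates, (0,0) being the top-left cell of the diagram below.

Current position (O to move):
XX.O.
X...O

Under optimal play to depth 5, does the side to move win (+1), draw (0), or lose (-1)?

value(XX.O./X...O, O) = 0

[XX.O./X...O] O move#1: (0,2):+0/XXOO./X...O*, (0,4):-1/XX.OO/X...O, (1,1):-1/XX.O./XO..O, (1,2):-1/XX.O./X.O.O, (1,3):-1/XX.O./X..OO
[XXOO./X...O] X move#2: (0,4):+0/XXOOX/X...O*, (1,1):-1/XXOO./XX..O, (1,2):-1/XXOO./X.X.O, (1,3):-1/XXOO./X..XO
[XXOOX/X...O] O move#3: (1,1):+0/XXOOX/XO..O*, (1,2):+0/XXOOX/X.O.O, (1,3):+0/XXOOX/X..OO
[XXOOX/XO..O] X move#4: (1,2):+0/XXOOX/XOX.O*, (1,3):+0/XXOOX/XO.XO
[XXOOX/XOX.O] O move#5: (1,3):+0/XXOOX/XOXOO*
[XXOOX/XOXOO] end (terminal +0, X#6); searched XX.O./X...O to 5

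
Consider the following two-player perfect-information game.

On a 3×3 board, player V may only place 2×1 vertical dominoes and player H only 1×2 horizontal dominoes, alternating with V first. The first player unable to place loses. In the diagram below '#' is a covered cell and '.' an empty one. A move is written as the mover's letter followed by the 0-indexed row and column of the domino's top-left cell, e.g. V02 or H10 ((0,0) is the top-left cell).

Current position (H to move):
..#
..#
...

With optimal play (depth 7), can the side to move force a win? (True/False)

p1 H@[..#/..#/...]: H00[###/..#/...]-1 H10[..#/###/...]+1* H20[..#/..#/##.]-1 H21[..#/..#/.##]-1
p2 V@[..#/###/...] terminal -1; root [..#/..#/...] d7

H winning at [..#/..#/...]: True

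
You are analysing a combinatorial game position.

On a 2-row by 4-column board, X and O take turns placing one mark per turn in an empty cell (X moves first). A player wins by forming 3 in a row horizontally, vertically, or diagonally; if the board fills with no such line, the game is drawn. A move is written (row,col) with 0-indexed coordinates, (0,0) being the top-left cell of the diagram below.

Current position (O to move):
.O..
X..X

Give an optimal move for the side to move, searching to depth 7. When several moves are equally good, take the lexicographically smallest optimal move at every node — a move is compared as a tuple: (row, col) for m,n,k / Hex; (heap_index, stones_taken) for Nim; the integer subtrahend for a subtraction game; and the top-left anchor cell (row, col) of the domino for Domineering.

[.O../X..X] O move#1: (0,0):+0/OO../X..X, (0,2):+1/.OO./X..X*, (0,3):+0/.O.O/X..X, (1,1):+0/.O../XO.X, (1,2):+0/.O../X.OX
[.OO./X..X] X move#2: (0,0):-1/XOO./X..X*, (0,3):-1/.OOX/X..X, (1,1):-1/.OO./XX.X, (1,2):-1/.OO./X.XX
[XOO./X..X] O move#3: (0,3):+1/XOOO/X..X*, (1,1):+0/XOO./XO.X, (1,2):+0/XOO./X.OX
[XOOO/X..X] end (terminal -1, X#4); searched .O../X..X to 7

O's best at [.O../X..X]: (0,2)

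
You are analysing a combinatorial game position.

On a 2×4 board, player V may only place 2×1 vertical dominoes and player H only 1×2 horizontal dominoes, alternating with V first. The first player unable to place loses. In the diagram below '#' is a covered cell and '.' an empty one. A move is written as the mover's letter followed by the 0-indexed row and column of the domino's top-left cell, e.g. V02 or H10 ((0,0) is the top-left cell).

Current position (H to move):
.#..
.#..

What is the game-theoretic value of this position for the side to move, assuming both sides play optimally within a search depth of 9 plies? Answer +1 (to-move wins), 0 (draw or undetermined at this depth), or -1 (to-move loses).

[.#../.#..] H move#1: H02:+1/.###/.#..*, H12:+1/.#../.###
[.###/.#..] V move#2: V00:-1/####/##..*
[####/##..] H move#3: H12:+1/####/####*
[####/####] end (terminal -1, V#4); searched .#../.#.. to 9

value(.#../.#.., H) = +1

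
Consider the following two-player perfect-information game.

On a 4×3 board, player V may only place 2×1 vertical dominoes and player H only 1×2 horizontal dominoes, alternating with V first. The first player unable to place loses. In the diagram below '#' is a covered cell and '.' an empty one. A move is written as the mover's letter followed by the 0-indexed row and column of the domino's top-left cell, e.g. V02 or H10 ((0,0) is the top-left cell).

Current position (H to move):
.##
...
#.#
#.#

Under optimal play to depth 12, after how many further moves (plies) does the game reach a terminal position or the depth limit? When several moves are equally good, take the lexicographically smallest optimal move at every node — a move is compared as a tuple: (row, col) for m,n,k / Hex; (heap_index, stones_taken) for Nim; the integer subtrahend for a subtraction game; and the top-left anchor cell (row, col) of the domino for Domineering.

PV length from [.##/.../#.#/#.#]: 2 plies

p1 H@[.##/.../#.#/#.#]: H10[.##/##./#.#/#.#]-1* H11[.##/.##/#.#/#.#]-1
p2 V@[.##/##./#.#/#.#]: V21[.##/##./###/###]+1*
p3 H@[.##/##./###/###] terminal -1; root [.##/.../#.#/#.#] d12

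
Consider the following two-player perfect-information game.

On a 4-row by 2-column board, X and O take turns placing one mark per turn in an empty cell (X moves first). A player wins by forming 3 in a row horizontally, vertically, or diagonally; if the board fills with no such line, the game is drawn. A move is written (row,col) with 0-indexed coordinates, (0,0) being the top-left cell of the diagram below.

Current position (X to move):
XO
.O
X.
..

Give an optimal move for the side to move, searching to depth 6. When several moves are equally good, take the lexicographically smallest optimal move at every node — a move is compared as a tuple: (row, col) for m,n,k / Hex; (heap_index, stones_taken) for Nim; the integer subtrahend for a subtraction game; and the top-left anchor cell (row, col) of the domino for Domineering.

ply 1, X at XO/.O/X./.. | (1,0)=+1→XO/XO/X./..*; (2,1)=+0→XO/.O/XX/..; (3,0)=-1→XO/.O/X./X.; (3,1)=-1→XO/.O/X./.X
ply 2: XO/XO/X./.. is terminal -1 (O); from XO/.O/X./.. depth 6

X's best at [XO/.O/X./..]: (1,0)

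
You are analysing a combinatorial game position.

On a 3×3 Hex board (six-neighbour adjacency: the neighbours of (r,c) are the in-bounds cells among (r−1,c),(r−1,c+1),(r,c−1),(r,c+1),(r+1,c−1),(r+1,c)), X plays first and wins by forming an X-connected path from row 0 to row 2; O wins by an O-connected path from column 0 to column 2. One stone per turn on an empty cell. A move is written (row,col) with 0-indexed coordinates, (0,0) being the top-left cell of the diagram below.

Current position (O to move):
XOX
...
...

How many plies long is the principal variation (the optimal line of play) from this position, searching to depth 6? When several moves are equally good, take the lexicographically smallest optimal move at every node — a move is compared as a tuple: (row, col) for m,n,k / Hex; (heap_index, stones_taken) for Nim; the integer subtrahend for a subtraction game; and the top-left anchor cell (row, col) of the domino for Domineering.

PV length from [XOX/.../...]: 4 plies

ply 1, O at XOX/.../... | (1,0)=-1→XOX/O../...*; (1,1)=-1→XOX/.O./...; (1,2)=-1→XOX/..O/...; (2,0)=-1→XOX/.../O..; (2,1)=-1→XOX/.../.O.; (2,2)=-1→XOX/.../..O
ply 2, X at XOX/O../... | (1,1)=+1→XOX/OX./...*; (1,2)=+1→XOX/O.X/...; (2,0)=+1→XOX/O../X..; (2,1)=+1→XOX/O../.X.; (2,2)=+1→XOX/O../..X
ply 3, O at XOX/OX./... | (1,2)=-1→XOX/OXO/...*; (2,0)=-1→XOX/OX./O..; (2,1)=-1→XOX/OX./.O.; (2,2)=-1→XOX/OX./..O
ply 4, X at XOX/OXO/... | (2,0)=+1→XOX/OXO/X..*; (2,1)=+1→XOX/OXO/.X.; (2,2)=+1→XOX/OXO/..X
ply 5: XOX/OXO/X.. is terminal -1 (O); from XOX/.../... depth 6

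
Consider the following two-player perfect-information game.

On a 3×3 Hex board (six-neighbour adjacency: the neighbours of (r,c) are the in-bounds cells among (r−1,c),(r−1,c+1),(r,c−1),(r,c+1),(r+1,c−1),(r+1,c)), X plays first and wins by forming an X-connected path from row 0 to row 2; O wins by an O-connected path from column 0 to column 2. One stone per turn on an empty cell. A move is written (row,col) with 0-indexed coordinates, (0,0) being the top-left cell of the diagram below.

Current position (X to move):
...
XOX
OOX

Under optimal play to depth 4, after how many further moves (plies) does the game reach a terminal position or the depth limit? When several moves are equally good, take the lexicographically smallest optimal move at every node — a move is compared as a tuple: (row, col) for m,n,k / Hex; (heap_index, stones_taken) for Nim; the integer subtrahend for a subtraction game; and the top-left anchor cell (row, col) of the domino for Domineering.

PV length from [.../XOX/OOX]: 1 ply

[.../XOX/OOX] X move#1: (0,0):-1/X../XOX/OOX, (0,1):-1/.X./XOX/OOX, (0,2):+1/..X/XOX/OOX*
[..X/XOX/OOX] end (terminal -1, O#2); searched .../XOX/OOX to 4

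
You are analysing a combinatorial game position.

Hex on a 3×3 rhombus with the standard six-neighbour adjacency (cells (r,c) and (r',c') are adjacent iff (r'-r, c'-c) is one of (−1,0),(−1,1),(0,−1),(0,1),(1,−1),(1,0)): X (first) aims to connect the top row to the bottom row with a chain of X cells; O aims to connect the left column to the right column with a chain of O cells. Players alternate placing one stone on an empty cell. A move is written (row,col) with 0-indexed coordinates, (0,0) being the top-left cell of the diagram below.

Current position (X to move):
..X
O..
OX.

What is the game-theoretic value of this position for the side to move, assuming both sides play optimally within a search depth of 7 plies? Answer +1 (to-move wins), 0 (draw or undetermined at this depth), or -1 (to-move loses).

value(..X/O../OX., X) = +1

p1 X@[..X/O../OX.]: (0,0)[X.X/O../OX.]+1* (0,1)[.XX/O../OX.]+1 (1,1)[..X/OX./OX.]+1 (1,2)[..X/O.X/OX.]+1 (2,2)[..X/O../OXX]+1
p2 O@[X.X/O../OX.]: (0,1)[XOX/O../OX.]-1* (1,1)[X.X/OO./OX.]-1 (1,2)[X.X/O.O/OX.]-1 (2,2)[X.X/O../OXO]-1
p3 X@[XOX/O../OX.]: (1,1)[XOX/OX./OX.]+1* (1,2)[XOX/O.X/OX.]+1 (2,2)[XOX/O../OXX]+1
p4 O@[XOX/OX./OX.] terminal -1; root [..X/O../OX.] d7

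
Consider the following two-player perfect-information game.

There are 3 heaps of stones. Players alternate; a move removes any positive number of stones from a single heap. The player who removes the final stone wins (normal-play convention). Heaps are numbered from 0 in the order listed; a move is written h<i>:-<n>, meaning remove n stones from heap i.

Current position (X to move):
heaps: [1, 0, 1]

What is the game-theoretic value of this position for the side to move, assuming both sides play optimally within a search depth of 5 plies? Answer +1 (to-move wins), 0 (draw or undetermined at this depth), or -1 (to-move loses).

value((1,0,1), X) = -1

[(1,0,1)] X move#1: h0:-1:-1/(0,0,1)*, h2:-1:-1/(1,0,0)
[(0,0,1)] O move#2: h2:-1:+1/(0,0,0)*
[(0,0,0)] end (terminal -1, X#3); searched (1,0,1) to 5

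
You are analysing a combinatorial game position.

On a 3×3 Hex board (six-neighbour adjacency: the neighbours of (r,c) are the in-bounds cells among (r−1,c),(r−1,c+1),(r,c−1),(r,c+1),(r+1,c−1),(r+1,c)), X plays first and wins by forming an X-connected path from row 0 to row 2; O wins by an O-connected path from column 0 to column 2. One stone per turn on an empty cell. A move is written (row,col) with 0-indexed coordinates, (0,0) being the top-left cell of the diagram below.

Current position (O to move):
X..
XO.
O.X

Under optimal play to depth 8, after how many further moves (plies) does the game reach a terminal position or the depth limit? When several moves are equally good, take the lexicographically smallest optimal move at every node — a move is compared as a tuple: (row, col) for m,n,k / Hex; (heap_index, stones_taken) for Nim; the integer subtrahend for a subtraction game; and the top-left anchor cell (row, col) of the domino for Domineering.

ply 1, O at X../XO./O.X | (0,1)=+1→XO./XO./O.X*; (0,2)=+1→X.O/XO./O.X; (1,2)=+1→X../XOO/O.X; (2,1)=+1→X../XO./OOX
ply 2, X at XO./XO./O.X | (0,2)=-1→XOX/XO./O.X*; (1,2)=-1→XO./XOX/O.X; (2,1)=-1→XO./XO./OXX
ply 3, O at XOX/XO./O.X | (1,2)=+1→XOX/XOO/O.X*; (2,1)=-1→XOX/XO./OOX
ply 4: XOX/XOO/O.X is terminal -1 (X); from X../XO./O.X depth 8

PV length from [X../XO./O.X]: 3 plies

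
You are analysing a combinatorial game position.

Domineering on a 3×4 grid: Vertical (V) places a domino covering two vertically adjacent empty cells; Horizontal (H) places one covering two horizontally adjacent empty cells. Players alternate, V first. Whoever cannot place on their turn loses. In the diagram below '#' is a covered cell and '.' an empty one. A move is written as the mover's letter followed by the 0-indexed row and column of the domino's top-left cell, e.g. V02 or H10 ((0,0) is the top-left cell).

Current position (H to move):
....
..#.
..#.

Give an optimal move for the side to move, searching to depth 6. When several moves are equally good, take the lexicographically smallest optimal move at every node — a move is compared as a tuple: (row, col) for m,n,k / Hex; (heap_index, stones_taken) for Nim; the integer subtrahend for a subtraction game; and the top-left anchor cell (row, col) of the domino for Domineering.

H's best at [..../..#./..#.]: H10

[..../..#./..#.] H move#1: H00:-1/##../..#./..#., H01:-1/.##./..#./..#., H02:-1/..##/..#./..#., H10:+1/..../###./..#.*, H20:-1/..../..#./###.
[..../###./..#.] V move#2: V03:-1/...#/####/..#.*, V13:-1/..../####/..##
[...#/####/..#.] H move#3: H00:+1/##.#/####/..#.*, H01:+1/.###/####/..#., H20:+1/...#/####/###.
[##.#/####/..#.] end (terminal -1, V#4); searched ..../..#./..#. to 6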